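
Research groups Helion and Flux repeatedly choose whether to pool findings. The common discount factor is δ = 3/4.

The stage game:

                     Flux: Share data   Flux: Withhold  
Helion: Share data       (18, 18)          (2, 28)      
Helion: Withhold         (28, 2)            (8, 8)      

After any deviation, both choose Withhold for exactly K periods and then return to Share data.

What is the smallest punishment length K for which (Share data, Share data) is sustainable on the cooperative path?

2

IC: δ(1−δ^K)/(1−δ) ≥ (28−18)/(18−8) = 1.
With δ = 3/4: need 1 − δ^K ≥ 1·(1−3/4)/(3/4), i.e. δ^K ≤ 0.6667.
Since (3/4)^1 = 0.7500 and (3/4)^2 = 0.5625, the smallest such K is 2.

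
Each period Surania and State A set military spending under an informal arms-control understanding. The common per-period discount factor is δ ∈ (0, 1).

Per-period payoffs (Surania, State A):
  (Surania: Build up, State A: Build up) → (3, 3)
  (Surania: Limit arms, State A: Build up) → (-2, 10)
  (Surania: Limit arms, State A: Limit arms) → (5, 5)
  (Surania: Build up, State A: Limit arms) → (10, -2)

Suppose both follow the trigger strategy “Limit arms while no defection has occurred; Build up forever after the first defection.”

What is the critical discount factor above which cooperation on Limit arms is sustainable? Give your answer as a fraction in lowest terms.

5/7

Under grim trigger the critical discount factor is (T−C)/(T−P) with T = 10, C = 5, P = 3.
δ* = (10−5)/(10−3) = 5/7.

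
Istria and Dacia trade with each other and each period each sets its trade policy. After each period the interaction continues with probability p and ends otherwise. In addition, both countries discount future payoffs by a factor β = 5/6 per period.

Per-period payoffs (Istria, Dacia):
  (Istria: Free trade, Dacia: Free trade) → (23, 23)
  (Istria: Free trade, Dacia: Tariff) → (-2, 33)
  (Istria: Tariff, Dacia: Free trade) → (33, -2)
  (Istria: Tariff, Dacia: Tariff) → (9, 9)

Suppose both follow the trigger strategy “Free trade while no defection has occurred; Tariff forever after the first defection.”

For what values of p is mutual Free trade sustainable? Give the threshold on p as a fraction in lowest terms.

1/2

Expected continuation weight on next period's payoff is β·p = 5/6·p, which plays the role of the discount factor.
Cooperation requires 5/6·p ≥ (33−23)/(33−9) = 5/12, hence p ≥ 1/2.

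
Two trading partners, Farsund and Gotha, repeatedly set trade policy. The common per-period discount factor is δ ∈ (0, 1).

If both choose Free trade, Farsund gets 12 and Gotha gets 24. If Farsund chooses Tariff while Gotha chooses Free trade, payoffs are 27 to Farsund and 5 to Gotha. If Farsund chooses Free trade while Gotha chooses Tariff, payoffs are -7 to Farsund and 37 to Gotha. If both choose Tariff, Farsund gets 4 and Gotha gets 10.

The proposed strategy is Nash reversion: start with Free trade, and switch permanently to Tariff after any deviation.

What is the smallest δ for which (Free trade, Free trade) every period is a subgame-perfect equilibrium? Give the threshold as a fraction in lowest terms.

15/23

Farsund: cooperation gives 12 each period; deviation gives 27 once then 4 forever.
  12/(1−δ) ≥ 27 + 4δ/(1−δ) ⇒ δ ≥ 15/23.
Gotha: cooperation gives 24 each period; deviation gives 37 once then 10 forever.
  δ ≥ 13/27.
Both must hold, so the binding constraint is Farsund's: δ ≥ 15/23.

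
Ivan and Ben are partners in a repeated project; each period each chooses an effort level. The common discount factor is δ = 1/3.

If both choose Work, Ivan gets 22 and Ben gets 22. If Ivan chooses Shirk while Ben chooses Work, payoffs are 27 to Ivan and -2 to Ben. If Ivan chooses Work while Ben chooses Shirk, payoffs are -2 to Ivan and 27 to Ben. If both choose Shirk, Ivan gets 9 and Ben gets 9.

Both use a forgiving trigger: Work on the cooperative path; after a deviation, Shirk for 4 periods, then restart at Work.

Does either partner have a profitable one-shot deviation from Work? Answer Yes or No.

IC: δ+…+δ^4 ≥ (27−22)/(22−9) = 5/13.
At δ = 1/3: partial sum = 0.4938 ≥ 0.3846. Cooperation sustainable.

No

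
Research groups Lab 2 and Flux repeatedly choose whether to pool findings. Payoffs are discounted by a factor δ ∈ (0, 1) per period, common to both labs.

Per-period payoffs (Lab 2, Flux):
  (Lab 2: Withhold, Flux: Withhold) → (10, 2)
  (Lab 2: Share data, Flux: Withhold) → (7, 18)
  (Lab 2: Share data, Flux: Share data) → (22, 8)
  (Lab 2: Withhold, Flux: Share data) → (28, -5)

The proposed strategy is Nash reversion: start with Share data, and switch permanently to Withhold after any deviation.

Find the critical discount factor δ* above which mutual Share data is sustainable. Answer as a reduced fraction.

5/8

Lab 2's threshold: (28−22)/(28−10) = 1/3.
Flux's threshold: (18−8)/(18−2) = 5/8.
1/3 < 5/8, so Flux binds and δ* = 5/8.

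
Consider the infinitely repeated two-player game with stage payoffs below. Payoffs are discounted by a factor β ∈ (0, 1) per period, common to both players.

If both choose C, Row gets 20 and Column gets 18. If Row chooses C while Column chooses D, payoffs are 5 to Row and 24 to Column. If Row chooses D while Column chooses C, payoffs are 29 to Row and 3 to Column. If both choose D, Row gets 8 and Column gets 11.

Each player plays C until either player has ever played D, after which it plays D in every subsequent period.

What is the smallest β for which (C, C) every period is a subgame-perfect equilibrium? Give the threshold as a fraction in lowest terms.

6/13

Row: cooperation gives 20 each period; deviation gives 29 once then 8 forever.
  20/(1−β) ≥ 29 + 8β/(1−β) ⇒ β ≥ 9/21 = 3/7.
Column: cooperation gives 18 each period; deviation gives 24 once then 11 forever.
  β ≥ 6/13.
Both must hold, so the binding constraint is Column's: β ≥ 6/13.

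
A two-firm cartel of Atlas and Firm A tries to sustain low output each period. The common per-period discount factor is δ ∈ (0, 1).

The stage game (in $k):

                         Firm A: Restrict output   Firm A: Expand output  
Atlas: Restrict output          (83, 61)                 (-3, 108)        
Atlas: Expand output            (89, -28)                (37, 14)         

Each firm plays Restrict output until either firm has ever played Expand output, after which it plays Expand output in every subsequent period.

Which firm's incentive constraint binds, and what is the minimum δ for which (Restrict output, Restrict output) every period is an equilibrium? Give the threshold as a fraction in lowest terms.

Firm A; δ ≥ 1/2

Atlas: cooperation gives 83 each period; deviation gives 89 once then 37 forever.
  83/(1−δ) ≥ 89 + 37δ/(1−δ) ⇒ δ ≥ 6/52 = 3/26.
Firm A: cooperation gives 61 each period; deviation gives 108 once then 14 forever.
  δ ≥ 47/94 = 1/2.
Both must hold, so the binding constraint is Firm A's: δ ≥ 1/2.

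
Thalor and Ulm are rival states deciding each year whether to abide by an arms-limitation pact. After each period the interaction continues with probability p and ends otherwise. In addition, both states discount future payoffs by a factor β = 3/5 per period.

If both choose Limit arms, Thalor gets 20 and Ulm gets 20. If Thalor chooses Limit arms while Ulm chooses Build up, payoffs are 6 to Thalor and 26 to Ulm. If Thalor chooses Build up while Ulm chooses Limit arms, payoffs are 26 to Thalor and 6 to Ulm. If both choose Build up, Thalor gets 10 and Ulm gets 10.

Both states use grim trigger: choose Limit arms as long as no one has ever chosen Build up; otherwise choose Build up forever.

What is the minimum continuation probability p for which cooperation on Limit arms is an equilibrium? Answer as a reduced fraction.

5/8

Expected continuation weight on next period's payoff is β·p = 3/5·p, which plays the role of the discount factor.
Cooperation requires 3/5·p ≥ (26−20)/(26−10) = 3/8, hence p ≥ 5/8.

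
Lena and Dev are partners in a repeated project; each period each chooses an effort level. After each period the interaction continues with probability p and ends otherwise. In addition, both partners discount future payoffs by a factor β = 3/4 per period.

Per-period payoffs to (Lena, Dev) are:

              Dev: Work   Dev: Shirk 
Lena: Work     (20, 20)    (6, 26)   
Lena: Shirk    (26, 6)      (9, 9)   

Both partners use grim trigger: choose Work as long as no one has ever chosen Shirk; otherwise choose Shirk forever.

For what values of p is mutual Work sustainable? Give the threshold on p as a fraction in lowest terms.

8/17

With continuation probability p and discount β, the effective per-period discount factor is βp.
Grim-trigger IC: βp ≥ (26−20)/(26−9) = 6/17.
So p ≥ (6/17)/(3/4) = 8/17.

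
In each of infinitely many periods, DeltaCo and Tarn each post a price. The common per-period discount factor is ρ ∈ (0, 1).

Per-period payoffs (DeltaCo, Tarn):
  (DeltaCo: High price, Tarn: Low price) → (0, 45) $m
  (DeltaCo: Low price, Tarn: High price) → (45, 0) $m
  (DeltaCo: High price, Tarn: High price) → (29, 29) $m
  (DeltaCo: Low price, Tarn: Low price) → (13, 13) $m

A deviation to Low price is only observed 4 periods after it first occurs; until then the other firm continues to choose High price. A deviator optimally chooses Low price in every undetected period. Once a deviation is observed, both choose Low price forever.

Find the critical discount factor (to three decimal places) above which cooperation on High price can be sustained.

0.841

The best deviation is to choose Low price for all 4 undetected periods, earning 45 each, then 13 forever once detected.
Deviation value: 45(1−ρ^4)/(1−ρ) + 13ρ^4/(1−ρ); cooperation value: 29/(1−ρ).
IC: 29 ≥ 45(1−ρ^4) + 13ρ^4 = 45 − 32ρ^4.
So ρ^4 ≥ 16/32 = 1/2, giving ρ ≥ (1/2)^(1/4) ≈ 0.841.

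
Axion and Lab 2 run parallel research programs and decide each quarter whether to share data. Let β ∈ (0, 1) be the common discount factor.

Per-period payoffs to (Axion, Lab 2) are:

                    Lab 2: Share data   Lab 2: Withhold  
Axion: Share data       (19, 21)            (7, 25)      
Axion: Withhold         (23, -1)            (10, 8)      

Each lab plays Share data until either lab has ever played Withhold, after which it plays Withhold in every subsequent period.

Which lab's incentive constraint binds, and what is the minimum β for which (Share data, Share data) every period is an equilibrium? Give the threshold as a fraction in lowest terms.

Axion; β ≥ 4/13

Axion: cooperation gives 19 each period; deviation gives 23 once then 10 forever.
  19/(1−β) ≥ 23 + 10β/(1−β) ⇒ β ≥ 4/13.
Lab 2: cooperation gives 21 each period; deviation gives 25 once then 8 forever.
  β ≥ 4/17.
Both must hold, so the binding constraint is Axion's: β ≥ 4/13.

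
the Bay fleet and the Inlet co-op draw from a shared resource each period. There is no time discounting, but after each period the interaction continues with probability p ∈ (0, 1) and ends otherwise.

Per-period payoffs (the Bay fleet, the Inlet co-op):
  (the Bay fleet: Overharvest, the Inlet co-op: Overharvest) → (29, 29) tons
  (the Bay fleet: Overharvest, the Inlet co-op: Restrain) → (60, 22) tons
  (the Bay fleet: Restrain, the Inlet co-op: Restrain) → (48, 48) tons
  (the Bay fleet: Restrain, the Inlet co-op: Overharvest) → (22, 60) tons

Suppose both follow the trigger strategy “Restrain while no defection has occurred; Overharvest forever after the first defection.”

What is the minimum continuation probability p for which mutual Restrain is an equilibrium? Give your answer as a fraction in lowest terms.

12/31

With no time discounting, the continuation probability p plays the role of the discount factor.
Grim-trigger IC: 48/(1−p) ≥ 60 + 29p/(1−p) ⇒ p ≥ (60−48)/(60−29) = 12/31.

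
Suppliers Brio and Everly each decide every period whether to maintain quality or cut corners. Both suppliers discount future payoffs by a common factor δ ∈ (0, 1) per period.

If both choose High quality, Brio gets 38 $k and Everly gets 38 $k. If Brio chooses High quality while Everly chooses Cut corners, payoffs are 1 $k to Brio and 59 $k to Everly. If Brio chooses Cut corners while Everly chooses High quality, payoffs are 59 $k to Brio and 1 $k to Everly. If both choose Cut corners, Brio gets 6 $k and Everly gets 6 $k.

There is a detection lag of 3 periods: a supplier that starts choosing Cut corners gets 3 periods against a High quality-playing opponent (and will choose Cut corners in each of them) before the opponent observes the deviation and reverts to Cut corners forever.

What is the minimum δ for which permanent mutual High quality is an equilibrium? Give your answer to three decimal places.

0.734

Deviating for the 3 undetected periods gains 59−38 = 21 per period over cooperation, then loses 38−6 = 32 per period forever once punishment starts.
Gain: 21(1 + δ + … + δ^2); loss: 32·δ^3/(1−δ).
No profitable deviation ⇔ 21(1−δ^3) ≤ 32·δ^3, i.e. δ^3 ≥ 21/(21+32) = 21/53.
Hence δ ≥ (21/53)^(1/3) ≈ 0.734.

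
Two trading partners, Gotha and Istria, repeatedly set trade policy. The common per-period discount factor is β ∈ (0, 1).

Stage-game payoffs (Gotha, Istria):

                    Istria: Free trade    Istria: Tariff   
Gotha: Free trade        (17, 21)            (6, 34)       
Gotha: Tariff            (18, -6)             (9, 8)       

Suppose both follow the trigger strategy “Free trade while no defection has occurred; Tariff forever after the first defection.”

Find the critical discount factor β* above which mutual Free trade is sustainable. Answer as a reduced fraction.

1/2

For Gotha: deviation gain 18−17 = 1, per-period punishment loss 17−9 = 8. IC gives β ≥ 1/9.
For Istria: gain 13, loss 13 per period, so β ≥ 13/26 = 1/2.
The tighter constraint is Istria's, so cooperation needs β ≥ 1/2.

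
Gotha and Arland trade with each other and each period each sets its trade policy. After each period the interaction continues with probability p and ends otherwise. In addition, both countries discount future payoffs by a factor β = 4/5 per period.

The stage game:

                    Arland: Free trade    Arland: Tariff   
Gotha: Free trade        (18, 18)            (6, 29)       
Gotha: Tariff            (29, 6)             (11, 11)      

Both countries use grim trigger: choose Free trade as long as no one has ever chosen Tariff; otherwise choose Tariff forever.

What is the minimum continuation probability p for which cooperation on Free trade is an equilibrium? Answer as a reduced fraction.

55/72

Expected continuation weight on next period's payoff is β·p = 4/5·p, which plays the role of the discount factor.
Cooperation requires 4/5·p ≥ (29−18)/(29−11) = 11/18, hence p ≥ 55/72.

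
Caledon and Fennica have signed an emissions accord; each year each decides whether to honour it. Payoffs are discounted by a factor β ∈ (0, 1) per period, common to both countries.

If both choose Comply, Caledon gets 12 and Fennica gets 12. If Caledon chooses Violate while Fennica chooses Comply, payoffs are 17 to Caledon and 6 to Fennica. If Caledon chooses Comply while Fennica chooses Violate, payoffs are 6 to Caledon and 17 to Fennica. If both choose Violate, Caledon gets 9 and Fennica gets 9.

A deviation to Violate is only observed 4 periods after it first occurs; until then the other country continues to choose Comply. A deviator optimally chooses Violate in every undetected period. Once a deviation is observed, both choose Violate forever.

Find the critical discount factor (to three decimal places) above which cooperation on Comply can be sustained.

0.889

A deviator earns 17 for 4 periods, then 9 forever; cooperating earns 12 forever. Multiplying the IC by (1−β):
12 ≥ 17(1−β^4) + 9β^4, so 8·β^4 ≥ 5 and β^4 ≥ 5/8.
β ≥ (5/8)^(1/4) ≈ 0.889.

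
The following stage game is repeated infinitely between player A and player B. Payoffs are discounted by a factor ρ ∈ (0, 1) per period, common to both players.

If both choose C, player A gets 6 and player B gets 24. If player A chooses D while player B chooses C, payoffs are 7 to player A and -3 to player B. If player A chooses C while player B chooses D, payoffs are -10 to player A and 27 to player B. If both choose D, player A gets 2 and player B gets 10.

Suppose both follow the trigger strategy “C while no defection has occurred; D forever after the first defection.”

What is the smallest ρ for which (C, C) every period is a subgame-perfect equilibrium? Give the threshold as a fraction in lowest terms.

1/5

player A's threshold: (7−6)/(7−2) = 1/5.
player B's threshold: (27−24)/(27−10) = 3/17.
1/5 > 3/17, so player A binds and ρ* = 1/5.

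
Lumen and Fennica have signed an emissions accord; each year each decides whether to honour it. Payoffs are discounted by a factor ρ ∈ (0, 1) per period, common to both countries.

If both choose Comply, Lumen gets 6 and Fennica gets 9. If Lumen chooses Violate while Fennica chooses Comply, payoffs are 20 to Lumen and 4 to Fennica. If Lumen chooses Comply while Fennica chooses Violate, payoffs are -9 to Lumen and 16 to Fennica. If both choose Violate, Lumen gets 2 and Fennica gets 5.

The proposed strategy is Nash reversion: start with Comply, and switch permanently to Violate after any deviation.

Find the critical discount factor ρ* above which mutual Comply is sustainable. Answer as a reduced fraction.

7/9

Lumen: cooperation gives 6 each period; deviation gives 20 once then 2 forever.
  6/(1−ρ) ≥ 20 + 2ρ/(1−ρ) ⇒ ρ ≥ 14/18 = 7/9.
Fennica: cooperation gives 9 each period; deviation gives 16 once then 5 forever.
  ρ ≥ 7/11.
Both must hold, so the binding constraint is Lumen's: ρ ≥ 7/9.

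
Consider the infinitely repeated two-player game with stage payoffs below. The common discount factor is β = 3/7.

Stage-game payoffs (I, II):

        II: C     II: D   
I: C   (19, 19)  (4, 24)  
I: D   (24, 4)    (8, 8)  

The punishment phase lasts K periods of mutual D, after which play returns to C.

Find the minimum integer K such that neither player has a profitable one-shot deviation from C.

No profitable deviation requires (19−8)(β+…+β^K) ≥ 24−19, i.e. β+…+β^K ≥ 5/11 ≈ 0.4545.
With β = 3/7, the partial sums are K=1: 0.4286, K=2: 0.6122.
K = 2 is the first length at which the sum reaches 0.4545.

2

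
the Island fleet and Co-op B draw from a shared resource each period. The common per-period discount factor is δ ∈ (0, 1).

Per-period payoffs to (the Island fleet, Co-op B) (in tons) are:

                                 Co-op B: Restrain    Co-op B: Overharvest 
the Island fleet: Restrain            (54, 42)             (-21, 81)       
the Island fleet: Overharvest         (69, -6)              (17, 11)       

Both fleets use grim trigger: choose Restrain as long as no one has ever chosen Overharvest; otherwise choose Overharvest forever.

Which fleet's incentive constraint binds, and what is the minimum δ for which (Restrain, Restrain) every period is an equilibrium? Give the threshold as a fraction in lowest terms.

Co-op B; δ ≥ 39/70

the Island fleet: cooperation gives 54 each period; deviation gives 69 once then 17 forever.
  54/(1−δ) ≥ 69 + 17δ/(1−δ) ⇒ δ ≥ 15/52.
Co-op B: cooperation gives 42 each period; deviation gives 81 once then 11 forever.
  δ ≥ 39/70.
Both must hold, so the binding constraint is Co-op B's: δ ≥ 39/70.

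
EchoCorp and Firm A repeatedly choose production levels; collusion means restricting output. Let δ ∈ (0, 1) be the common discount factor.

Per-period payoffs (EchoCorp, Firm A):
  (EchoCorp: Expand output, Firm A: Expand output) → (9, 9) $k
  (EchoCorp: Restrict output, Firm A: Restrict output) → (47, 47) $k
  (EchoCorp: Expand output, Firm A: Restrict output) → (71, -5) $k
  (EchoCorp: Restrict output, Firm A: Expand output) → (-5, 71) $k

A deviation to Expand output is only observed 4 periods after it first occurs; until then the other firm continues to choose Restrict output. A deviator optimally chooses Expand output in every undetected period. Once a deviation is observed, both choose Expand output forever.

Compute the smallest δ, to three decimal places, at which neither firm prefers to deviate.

A deviator earns 71 for 4 periods, then 9 forever; cooperating earns 47 forever. Multiplying the IC by (1−δ):
47 ≥ 71(1−δ^4) + 9δ^4, so 62·δ^4 ≥ 24 and δ^4 ≥ 12/31.
δ ≥ (12/31)^(1/4) ≈ 0.789.

0.789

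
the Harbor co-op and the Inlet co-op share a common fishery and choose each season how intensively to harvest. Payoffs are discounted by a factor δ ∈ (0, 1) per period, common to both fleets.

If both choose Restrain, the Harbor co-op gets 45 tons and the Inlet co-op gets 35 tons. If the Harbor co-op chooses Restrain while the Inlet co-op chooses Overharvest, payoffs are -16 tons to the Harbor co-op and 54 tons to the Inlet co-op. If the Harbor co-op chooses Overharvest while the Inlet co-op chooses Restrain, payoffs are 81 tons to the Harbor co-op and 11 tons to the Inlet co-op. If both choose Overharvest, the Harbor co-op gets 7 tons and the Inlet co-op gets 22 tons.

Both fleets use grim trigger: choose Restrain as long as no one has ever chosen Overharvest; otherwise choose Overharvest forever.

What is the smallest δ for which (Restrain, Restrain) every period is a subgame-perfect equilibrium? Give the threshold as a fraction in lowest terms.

19/32

For the Harbor co-op: deviation gain 81−45 = 36, per-period punishment loss 45−7 = 38. IC gives δ ≥ 36/74 = 18/37.
For the Inlet co-op: gain 19, loss 13 per period, so δ ≥ 19/32.
The tighter constraint is the Inlet co-op's, so cooperation needs δ ≥ 19/32.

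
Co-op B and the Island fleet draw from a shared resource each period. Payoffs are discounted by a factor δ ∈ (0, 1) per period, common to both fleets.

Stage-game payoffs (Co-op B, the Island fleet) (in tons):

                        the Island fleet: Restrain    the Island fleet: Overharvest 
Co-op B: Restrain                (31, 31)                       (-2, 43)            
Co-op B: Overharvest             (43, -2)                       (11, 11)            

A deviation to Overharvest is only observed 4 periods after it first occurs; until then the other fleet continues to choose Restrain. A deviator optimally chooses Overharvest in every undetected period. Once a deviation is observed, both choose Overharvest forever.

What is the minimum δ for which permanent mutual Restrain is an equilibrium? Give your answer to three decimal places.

0.783

Deviating for the 4 undetected periods gains 43−31 = 12 per period over cooperation, then loses 31−11 = 20 per period forever once punishment starts.
Gain: 12(1 + δ + … + δ^3); loss: 20·δ^4/(1−δ).
No profitable deviation ⇔ 12(1−δ^4) ≤ 20·δ^4, i.e. δ^4 ≥ 12/(12+20) = 3/8.
Hence δ ≥ (3/8)^(1/4) ≈ 0.783.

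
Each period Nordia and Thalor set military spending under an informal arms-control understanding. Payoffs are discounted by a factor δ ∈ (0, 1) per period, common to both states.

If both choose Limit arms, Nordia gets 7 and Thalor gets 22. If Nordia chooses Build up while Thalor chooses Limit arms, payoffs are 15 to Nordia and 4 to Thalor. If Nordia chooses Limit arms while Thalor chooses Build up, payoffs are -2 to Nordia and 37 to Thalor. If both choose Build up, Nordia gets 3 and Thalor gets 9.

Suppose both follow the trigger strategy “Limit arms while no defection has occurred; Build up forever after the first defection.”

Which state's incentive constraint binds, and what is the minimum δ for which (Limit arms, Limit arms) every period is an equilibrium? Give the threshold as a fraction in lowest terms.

Nordia; δ ≥ 2/3

For Nordia: deviation gain 15−7 = 8, per-period punishment loss 7−3 = 4. IC gives δ ≥ 8/12 = 2/3.
For Thalor: gain 15, loss 13 per period, so δ ≥ 15/28.
The tighter constraint is Nordia's, so cooperation needs δ ≥ 2/3.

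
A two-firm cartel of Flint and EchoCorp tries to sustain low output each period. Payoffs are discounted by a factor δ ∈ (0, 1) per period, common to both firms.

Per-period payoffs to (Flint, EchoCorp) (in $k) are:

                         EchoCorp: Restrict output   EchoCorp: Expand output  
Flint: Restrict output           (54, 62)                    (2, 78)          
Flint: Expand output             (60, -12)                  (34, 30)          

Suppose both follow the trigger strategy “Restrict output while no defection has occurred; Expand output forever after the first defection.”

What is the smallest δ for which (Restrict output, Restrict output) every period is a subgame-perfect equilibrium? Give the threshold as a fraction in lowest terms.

Flint: cooperation gives 54 each period; deviation gives 60 once then 34 forever.
  54/(1−δ) ≥ 60 + 34δ/(1−δ) ⇒ δ ≥ 6/26 = 3/13.
EchoCorp: cooperation gives 62 each period; deviation gives 78 once then 30 forever.
  δ ≥ 16/48 = 1/3.
Both must hold, so the binding constraint is EchoCorp's: δ ≥ 1/3.

1/3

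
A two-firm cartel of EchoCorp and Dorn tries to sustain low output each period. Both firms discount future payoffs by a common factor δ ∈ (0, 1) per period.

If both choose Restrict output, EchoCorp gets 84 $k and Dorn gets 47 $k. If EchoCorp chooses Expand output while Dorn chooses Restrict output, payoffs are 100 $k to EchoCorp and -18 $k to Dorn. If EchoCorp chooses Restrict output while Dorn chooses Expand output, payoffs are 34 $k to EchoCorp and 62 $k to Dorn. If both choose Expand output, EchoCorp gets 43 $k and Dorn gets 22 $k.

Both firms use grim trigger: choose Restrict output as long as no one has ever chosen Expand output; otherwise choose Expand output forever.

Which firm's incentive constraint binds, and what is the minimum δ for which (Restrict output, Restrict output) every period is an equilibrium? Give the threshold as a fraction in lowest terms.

EchoCorp: cooperation gives 84 each period; deviation gives 100 once then 43 forever.
  84/(1−δ) ≥ 100 + 43δ/(1−δ) ⇒ δ ≥ 16/57.
Dorn: cooperation gives 47 each period; deviation gives 62 once then 22 forever.
  δ ≥ 15/40 = 3/8.
Both must hold, so the binding constraint is Dorn's: δ ≥ 3/8.

Dorn; δ ≥ 3/8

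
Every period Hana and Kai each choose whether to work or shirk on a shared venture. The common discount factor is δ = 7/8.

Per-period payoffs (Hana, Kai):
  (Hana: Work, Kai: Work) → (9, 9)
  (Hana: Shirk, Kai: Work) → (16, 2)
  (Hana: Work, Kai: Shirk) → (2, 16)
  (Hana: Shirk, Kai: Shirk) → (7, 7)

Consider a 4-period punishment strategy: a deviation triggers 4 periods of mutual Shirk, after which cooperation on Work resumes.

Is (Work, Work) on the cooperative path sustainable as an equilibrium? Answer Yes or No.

No

Comparing payoff streams over the 5 periods until play realigns: cooperate → 9(1+δ+…+δ^4); deviate → 16 + 7(δ+…+δ^4).
Cooperation is sustained iff (9−7)(δ+…+δ^4) ≥ 16−9.
δ+…+δ^4 = 7/8·(1−(7/8)^4)/(1−7/8) = 2.8967, and (16−9)/(9−7) = 3.5000.
2.8967 < 3.5000, so cooperation is not sustainable.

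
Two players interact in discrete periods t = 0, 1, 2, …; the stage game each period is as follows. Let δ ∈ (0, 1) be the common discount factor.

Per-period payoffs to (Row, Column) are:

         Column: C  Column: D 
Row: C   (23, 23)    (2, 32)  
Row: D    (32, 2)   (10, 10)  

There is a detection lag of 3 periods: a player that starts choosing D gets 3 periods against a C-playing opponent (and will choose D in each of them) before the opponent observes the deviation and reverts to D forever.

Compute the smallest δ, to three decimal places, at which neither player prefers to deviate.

0.742

The best deviation is to choose D for all 3 undetected periods, earning 32 each, then 10 forever once detected.
Deviation value: 32(1−δ^3)/(1−δ) + 10δ^3/(1−δ); cooperation value: 23/(1−δ).
IC: 23 ≥ 32(1−δ^3) + 10δ^3 = 32 − 22δ^3.
So δ^3 ≥ 9/22, giving δ ≥ (9/22)^(1/3) ≈ 0.742.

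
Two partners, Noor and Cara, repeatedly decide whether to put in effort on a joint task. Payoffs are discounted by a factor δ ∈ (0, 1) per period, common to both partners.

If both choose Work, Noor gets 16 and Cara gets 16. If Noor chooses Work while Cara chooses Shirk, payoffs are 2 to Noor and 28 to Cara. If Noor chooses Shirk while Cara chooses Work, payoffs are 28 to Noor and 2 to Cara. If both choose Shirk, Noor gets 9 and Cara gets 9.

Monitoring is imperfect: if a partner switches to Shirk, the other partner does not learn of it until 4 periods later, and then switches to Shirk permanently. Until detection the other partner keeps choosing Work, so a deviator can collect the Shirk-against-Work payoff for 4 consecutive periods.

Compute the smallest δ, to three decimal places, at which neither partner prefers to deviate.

A deviator earns 28 for 4 periods, then 9 forever; cooperating earns 16 forever. Multiplying the IC by (1−δ):
16 ≥ 28(1−δ^4) + 9δ^4, so 19·δ^4 ≥ 12 and δ^4 ≥ 12/19.
δ ≥ (12/19)^(1/4) ≈ 0.891.

0.891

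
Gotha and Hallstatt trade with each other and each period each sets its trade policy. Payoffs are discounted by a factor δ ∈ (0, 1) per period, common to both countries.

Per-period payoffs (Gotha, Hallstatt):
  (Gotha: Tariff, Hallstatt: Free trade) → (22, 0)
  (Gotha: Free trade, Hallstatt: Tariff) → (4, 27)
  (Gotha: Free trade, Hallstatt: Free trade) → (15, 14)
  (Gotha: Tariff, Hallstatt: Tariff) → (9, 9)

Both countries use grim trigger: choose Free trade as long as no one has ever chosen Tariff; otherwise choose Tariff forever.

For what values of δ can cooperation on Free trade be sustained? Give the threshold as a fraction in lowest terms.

13/18

For Gotha: deviation gain 22−15 = 7, per-period punishment loss 15−9 = 6. IC gives δ ≥ 7/13.
For Hallstatt: gain 13, loss 5 per period, so δ ≥ 13/18.
The tighter constraint is Hallstatt's, so cooperation needs δ ≥ 13/18.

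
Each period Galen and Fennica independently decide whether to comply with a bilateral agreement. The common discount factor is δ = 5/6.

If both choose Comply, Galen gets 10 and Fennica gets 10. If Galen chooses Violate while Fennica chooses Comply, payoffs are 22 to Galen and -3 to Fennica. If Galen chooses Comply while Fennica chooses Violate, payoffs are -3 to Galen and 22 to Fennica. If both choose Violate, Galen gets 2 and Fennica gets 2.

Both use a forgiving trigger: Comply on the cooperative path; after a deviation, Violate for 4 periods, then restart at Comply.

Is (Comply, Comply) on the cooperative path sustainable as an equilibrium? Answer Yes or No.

IC: δ+…+δ^4 ≥ (22−10)/(10−2) = 3/2.
At δ = 5/6: partial sum = 2.5887 ≥ 1.5000. Cooperation sustainable.

Yes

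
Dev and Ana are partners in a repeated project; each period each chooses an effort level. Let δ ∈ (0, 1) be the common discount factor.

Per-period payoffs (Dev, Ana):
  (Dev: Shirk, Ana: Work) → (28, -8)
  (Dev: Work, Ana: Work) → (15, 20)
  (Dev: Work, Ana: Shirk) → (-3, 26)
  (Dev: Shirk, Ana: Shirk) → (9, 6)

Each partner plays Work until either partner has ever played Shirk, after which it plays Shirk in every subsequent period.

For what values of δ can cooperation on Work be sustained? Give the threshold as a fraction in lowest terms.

Dev's threshold: (28−15)/(28−9) = 13/19.
Ana's threshold: (26−20)/(26−6) = 3/10.
13/19 > 3/10, so Dev binds and δ* = 13/19.

13/19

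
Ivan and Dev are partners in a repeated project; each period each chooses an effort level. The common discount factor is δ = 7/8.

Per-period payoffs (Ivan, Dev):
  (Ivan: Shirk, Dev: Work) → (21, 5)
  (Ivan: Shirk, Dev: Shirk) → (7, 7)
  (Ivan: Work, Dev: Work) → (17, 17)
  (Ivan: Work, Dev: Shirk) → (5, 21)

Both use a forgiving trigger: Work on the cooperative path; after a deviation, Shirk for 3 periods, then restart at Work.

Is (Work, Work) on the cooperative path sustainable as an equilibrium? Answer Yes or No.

A one-shot deviation gives 21 now, then 7 for 3 periods, then back to 17.
Gain from deviating: (21−17) today; loss: (17−7) in each of the next 3 periods.
No-deviation condition: (17−7)(δ+…+δ^3) ≥ 21−17, i.e. δ+…+δ^3 ≥ 2/5.
At δ = 7/8: δ+…+δ^3 = 2.3105 ≥ 0.4000.
So cooperation is sustainable.

Yes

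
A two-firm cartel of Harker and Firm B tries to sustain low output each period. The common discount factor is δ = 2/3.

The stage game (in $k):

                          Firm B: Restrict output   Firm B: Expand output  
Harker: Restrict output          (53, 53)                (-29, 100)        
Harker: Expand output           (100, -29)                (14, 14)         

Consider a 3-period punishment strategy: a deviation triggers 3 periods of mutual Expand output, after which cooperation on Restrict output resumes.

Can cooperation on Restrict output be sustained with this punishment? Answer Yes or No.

Yes

A one-shot deviation gives 100 now, then 14 for 3 periods, then back to 53.
Gain from deviating: (100−53) today; loss: (53−14) in each of the next 3 periods.
No-deviation condition: (53−14)(δ+…+δ^3) ≥ 100−53, i.e. δ+…+δ^3 ≥ 47/39.
At δ = 2/3: δ+…+δ^3 = 1.4074 ≥ 1.2051.
So cooperation is sustainable.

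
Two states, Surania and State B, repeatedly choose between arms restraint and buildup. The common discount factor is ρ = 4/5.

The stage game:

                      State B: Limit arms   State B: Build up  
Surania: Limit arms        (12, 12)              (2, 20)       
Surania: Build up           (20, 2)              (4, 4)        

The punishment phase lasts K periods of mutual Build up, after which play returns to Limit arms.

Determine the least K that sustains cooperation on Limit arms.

2

IC: ρ(1−ρ^K)/(1−ρ) ≥ (20−12)/(12−4) = 1.
With ρ = 4/5: need 1 − ρ^K ≥ 1·(1−4/5)/(4/5), i.e. ρ^K ≤ 0.7500.
Since (4/5)^1 = 0.8000 and (4/5)^2 = 0.6400, the smallest such K is 2.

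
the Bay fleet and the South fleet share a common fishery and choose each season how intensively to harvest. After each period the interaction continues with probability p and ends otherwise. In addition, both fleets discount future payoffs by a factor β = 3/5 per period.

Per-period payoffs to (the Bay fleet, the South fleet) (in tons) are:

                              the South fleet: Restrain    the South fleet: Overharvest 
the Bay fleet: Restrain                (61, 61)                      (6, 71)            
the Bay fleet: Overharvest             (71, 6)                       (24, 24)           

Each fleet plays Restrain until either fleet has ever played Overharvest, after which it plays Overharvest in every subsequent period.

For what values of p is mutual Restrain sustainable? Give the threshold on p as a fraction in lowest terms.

50/141

Expected continuation weight on next period's payoff is β·p = 3/5·p, which plays the role of the discount factor.
Cooperation requires 3/5·p ≥ (71−61)/(71−24) = 10/47, hence p ≥ 50/141.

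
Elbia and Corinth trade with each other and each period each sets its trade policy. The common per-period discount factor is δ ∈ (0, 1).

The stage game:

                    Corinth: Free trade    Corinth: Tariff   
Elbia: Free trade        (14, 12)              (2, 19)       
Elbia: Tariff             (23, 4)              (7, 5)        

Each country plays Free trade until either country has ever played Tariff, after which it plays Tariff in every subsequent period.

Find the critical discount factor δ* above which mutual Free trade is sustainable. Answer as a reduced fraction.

Elbia's threshold: (23−14)/(23−7) = 9/16.
Corinth's threshold: (19−12)/(19−5) = 1/2.
9/16 > 1/2, so Elbia binds and δ* = 9/16.

9/16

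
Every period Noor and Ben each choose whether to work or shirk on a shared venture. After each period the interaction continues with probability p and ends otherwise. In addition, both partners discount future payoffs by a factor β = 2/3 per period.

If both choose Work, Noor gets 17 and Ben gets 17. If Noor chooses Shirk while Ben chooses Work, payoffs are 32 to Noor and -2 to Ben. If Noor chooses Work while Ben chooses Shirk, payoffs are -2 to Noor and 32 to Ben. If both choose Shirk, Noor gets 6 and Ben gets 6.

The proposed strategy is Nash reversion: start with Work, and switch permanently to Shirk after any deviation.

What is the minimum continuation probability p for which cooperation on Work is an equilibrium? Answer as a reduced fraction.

45/52

Expected continuation weight on next period's payoff is β·p = 2/3·p, which plays the role of the discount factor.
Cooperation requires 2/3·p ≥ (32−17)/(32−6) = 15/26, hence p ≥ 45/52.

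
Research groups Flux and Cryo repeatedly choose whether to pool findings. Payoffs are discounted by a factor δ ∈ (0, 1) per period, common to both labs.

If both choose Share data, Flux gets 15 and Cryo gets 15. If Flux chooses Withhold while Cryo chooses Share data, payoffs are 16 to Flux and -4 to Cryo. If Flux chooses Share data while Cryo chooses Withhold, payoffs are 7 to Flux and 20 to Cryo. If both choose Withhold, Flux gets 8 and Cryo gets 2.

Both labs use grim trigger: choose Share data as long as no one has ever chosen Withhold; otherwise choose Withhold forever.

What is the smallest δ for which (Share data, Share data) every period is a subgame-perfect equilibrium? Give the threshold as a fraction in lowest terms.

Flux: cooperation gives 15 each period; deviation gives 16 once then 8 forever.
  15/(1−δ) ≥ 16 + 8δ/(1−δ) ⇒ δ ≥ 1/8.
Cryo: cooperation gives 15 each period; deviation gives 20 once then 2 forever.
  δ ≥ 5/18.
Both must hold, so the binding constraint is Cryo's: δ ≥ 5/18.

5/18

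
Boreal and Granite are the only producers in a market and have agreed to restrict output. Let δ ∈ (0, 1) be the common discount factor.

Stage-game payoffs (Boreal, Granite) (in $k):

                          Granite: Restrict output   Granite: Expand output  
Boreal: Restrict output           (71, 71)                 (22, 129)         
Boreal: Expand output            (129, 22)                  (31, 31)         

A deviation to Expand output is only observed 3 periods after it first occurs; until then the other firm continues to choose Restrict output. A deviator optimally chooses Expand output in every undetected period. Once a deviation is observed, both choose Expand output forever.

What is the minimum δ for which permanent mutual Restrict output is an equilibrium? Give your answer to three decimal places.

The best deviation is to choose Expand output for all 3 undetected periods, earning 129 each, then 31 forever once detected.
Deviation value: 129(1−δ^3)/(1−δ) + 31δ^3/(1−δ); cooperation value: 71/(1−δ).
IC: 71 ≥ 129(1−δ^3) + 31δ^3 = 129 − 98δ^3.
So δ^3 ≥ 58/98 = 29/49, giving δ ≥ (29/49)^(1/3) ≈ 0.840.

0.840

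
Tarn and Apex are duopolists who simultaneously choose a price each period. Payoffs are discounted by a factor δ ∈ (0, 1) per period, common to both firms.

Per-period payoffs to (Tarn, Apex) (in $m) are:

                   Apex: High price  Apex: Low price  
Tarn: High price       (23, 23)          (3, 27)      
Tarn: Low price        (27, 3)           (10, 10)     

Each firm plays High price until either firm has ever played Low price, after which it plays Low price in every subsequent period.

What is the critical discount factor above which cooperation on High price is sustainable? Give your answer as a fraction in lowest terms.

4/17

Under grim trigger the critical discount factor is (T−C)/(T−P) with T = 27, C = 23, P = 10.
δ* = (27−23)/(27−10) = 4/17.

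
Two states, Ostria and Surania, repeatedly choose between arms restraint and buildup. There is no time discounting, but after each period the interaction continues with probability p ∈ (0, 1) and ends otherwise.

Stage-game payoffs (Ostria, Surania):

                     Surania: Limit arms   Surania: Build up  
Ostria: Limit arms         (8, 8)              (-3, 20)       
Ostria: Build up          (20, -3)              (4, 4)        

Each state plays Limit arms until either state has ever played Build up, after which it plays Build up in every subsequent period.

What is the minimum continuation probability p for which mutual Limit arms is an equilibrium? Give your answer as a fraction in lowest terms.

Expected cooperation value is 8 + p·8 + p²·8 + … = 8/(1−p); deviation gives 20 + p·4/(1−p).
8 ≥ 20(1−p) + 4p ⇒ 16p ≥ 12 ⇒ p ≥ 12/16 = 3/4.

3/4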